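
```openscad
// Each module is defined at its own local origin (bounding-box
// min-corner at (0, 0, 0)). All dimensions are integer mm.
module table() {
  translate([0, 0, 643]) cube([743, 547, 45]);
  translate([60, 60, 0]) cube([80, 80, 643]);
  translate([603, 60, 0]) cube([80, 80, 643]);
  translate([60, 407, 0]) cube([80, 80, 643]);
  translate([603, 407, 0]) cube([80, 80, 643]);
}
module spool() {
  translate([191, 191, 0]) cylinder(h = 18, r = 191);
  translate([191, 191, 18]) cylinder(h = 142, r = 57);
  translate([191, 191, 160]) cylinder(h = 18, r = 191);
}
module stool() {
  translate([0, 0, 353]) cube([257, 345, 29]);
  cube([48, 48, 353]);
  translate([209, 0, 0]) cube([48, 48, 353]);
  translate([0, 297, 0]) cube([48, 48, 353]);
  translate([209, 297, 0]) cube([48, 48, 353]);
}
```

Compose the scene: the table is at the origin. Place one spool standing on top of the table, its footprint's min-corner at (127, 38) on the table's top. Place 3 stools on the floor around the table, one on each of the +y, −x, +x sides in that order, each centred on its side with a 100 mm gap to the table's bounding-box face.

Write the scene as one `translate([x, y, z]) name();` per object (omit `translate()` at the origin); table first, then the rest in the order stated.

table();
translate([127, 38, 688]) spool();
translate([243, 647, 0]) stool();
translate([-357, 101, 0]) stool();
translate([843, 101, 0]) stool();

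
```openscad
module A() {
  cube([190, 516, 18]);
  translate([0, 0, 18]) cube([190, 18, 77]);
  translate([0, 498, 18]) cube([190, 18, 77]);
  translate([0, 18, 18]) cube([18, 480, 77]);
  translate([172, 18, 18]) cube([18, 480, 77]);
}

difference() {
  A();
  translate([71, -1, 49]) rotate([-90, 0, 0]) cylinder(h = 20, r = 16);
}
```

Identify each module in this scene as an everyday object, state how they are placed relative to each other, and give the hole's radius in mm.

The subtracted cylinder has r = 16 mm.

A is an open box. The open box has a circular hole through its front wall. The hole's radius is 16 mm.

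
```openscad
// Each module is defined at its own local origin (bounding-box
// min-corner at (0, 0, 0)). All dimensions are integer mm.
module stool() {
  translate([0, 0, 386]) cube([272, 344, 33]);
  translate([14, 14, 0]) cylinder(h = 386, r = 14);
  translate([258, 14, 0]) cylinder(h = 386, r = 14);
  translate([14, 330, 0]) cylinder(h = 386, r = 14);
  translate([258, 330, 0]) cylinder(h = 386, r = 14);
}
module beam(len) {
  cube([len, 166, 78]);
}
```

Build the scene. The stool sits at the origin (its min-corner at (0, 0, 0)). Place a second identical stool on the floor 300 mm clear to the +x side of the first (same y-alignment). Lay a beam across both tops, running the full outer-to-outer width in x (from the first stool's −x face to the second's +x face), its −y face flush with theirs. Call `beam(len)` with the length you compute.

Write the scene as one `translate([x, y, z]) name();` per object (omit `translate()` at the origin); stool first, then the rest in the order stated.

stool();
translate([572, 0, 0]) stool();
translate([0, 0, 419]) beam(844);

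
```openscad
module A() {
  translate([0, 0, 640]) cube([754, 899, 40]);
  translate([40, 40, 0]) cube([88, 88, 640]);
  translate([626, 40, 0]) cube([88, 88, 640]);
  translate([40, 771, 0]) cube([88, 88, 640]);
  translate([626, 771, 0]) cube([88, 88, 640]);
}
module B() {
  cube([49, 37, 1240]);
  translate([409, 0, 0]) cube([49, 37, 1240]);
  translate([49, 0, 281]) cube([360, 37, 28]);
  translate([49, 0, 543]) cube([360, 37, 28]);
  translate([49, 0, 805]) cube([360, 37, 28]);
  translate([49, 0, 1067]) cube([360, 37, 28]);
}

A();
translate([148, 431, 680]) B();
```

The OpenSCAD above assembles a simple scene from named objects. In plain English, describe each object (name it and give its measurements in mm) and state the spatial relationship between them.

A is a table with a 754×899 mm rectangular top, 40 mm thick, top surface at z = 680 mm, supported by four 88×88 mm square legs, each inset 40 mm from the nearest pair of top edges, running from the floor.

B is a straight ladder. Two 49×37 mm vertical rails, 1240 mm tall, stand 458 mm apart (outside-to-outside) with their front faces coplanar on the −y side. 4 rungs, each 37 mm deep and 28 mm tall, span between the inner faces of the rails, front faces flush with the rails. The lowest rung's underside is at z = 281 mm and rungs are spaced 262 mm apart (underside to underside).

The ladder is on top of the table, centred.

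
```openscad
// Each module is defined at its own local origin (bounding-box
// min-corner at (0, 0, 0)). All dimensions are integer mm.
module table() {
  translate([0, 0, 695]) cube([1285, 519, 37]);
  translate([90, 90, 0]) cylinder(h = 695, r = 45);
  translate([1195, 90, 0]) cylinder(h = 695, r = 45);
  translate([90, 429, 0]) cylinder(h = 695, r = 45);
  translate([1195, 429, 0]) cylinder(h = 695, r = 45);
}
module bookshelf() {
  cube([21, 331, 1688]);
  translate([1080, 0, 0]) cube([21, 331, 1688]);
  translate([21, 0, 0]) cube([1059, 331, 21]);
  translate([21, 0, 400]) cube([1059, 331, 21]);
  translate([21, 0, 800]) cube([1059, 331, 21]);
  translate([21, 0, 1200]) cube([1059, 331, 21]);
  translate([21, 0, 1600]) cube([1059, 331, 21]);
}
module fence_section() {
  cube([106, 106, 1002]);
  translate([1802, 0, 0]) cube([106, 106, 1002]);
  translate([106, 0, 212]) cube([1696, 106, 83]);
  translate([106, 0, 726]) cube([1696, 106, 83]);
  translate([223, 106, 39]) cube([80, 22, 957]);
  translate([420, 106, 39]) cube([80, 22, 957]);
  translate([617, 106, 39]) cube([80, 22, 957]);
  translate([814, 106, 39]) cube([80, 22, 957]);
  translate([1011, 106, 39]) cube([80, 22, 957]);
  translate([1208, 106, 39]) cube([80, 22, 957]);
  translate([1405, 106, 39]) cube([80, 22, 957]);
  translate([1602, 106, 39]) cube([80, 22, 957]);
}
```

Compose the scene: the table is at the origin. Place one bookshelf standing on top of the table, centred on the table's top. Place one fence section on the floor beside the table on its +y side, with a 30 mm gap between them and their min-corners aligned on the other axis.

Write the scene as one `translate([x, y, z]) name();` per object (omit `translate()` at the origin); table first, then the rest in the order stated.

table();
translate([92, 94, 732]) bookshelf();
translate([0, 549, 0]) fence_section();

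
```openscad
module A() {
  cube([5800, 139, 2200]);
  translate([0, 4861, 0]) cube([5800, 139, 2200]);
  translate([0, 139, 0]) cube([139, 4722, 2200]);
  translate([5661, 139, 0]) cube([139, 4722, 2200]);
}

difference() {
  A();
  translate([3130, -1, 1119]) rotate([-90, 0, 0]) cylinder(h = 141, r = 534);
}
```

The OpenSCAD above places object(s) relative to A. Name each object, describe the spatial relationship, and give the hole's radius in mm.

The subtracted cylinder has r = 534 mm.

A is a house frame. The house frame has a circular hole through its front wall. The hole's radius is 534 mm.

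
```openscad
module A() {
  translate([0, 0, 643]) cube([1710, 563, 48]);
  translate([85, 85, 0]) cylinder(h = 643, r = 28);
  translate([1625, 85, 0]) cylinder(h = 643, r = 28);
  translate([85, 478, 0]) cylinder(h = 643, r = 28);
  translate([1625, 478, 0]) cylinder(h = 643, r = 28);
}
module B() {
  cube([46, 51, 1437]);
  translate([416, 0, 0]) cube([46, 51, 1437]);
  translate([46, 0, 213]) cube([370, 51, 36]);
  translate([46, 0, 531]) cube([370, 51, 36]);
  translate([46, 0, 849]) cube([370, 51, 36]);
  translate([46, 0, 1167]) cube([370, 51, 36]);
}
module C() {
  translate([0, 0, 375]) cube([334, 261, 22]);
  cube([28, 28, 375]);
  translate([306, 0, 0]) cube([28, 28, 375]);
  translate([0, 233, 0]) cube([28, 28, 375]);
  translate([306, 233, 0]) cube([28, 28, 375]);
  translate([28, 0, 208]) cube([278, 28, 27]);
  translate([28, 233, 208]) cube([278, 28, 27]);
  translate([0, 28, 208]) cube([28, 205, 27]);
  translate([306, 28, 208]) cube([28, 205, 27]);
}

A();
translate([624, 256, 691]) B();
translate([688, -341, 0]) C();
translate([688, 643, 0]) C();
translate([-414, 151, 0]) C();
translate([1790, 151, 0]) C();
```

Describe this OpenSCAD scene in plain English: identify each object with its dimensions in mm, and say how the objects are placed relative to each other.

A is a table: top 1710 mm (x) × 563 mm (y), 48 mm thick, upper face at z = 691 mm, on four round legs of 56 mm diameter, each leg's bounding box inset 57 mm from the nearest pair of top edges, running from z = 0 to the bottom of the top.

B is a wooden ladder with two side rails of 46×51 mm section and 1437 mm height, set 462 mm apart overall. Between them run 4 rectangular rungs (51 mm deep, 36 mm thick), front faces flush with the rails' −y face. The bottom of the first rung is 213 mm above the floor and each subsequent rung is 318 mm higher than the one below.

C is a four-legged stool. The seat is a 334×261×22 mm slab whose top surface is at z = 397 mm; four square legs, each 28×28 mm in cross-section, run from the floor (z = 0) to the underside of the seat, each flush with a corner of the seat. Four stretchers, 28 mm wide and 27 mm tall, connect adjacent legs with their undersides at z = 208 mm, each running between the inner faces of the legs it joins and aligned with the legs' outer faces on the other axis.

The ladder is on top of the table, centred. Four stools sit around the table at the −y, +y, −x, +x sides.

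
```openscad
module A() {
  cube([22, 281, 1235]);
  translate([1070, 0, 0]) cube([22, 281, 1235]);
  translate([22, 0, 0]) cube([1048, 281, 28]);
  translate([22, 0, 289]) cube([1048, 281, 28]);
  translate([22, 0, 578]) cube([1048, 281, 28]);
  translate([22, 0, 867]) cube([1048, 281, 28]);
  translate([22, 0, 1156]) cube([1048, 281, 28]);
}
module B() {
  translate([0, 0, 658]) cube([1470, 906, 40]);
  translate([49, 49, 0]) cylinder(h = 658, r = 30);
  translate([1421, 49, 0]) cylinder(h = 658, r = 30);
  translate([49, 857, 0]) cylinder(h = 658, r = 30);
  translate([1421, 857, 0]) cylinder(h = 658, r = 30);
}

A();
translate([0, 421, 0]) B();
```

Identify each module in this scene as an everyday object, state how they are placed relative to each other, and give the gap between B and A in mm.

The table's nearest face is 140 mm from the bookshelf's +y face.

A is a bookshelf. B is a table. The table is on the floor beside the bookshelf on its +y side. The gap between the table and the bookshelf is 140 mm.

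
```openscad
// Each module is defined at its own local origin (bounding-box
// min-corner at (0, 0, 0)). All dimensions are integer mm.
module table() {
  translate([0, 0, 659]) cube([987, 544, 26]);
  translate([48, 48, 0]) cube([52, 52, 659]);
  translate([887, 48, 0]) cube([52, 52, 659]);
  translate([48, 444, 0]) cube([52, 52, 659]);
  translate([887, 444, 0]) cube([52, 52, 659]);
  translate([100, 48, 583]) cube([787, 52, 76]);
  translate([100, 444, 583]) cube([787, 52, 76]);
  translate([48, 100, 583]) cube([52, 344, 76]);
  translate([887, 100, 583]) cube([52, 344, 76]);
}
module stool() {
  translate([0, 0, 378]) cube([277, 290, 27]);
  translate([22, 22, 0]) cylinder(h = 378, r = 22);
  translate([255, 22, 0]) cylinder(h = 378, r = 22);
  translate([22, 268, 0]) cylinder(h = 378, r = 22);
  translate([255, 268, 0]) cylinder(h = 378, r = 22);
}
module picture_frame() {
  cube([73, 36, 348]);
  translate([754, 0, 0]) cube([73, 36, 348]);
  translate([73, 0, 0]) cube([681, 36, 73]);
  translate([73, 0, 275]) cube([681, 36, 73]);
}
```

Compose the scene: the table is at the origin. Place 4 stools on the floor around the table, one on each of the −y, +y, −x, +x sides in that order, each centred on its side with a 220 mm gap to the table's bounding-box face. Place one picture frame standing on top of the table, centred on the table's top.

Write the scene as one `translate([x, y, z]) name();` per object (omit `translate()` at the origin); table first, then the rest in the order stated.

table();
translate([355, -510, 0]) stool();
translate([355, 764, 0]) stool();
translate([-497, 127, 0]) stool();
translate([1207, 127, 0]) stool();
translate([80, 254, 685]) picture_frame();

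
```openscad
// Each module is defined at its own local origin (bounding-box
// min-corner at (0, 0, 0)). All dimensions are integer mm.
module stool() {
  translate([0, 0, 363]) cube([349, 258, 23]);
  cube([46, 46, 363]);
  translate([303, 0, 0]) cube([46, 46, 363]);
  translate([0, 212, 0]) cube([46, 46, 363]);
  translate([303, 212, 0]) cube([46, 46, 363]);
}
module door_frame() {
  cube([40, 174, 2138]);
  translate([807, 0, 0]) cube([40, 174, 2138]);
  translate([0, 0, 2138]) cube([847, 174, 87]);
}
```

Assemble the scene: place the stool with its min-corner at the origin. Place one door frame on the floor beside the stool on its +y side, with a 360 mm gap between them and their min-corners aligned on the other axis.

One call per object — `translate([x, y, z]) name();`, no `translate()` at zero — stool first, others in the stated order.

stool();
translate([0, 618, 0]) door_frame();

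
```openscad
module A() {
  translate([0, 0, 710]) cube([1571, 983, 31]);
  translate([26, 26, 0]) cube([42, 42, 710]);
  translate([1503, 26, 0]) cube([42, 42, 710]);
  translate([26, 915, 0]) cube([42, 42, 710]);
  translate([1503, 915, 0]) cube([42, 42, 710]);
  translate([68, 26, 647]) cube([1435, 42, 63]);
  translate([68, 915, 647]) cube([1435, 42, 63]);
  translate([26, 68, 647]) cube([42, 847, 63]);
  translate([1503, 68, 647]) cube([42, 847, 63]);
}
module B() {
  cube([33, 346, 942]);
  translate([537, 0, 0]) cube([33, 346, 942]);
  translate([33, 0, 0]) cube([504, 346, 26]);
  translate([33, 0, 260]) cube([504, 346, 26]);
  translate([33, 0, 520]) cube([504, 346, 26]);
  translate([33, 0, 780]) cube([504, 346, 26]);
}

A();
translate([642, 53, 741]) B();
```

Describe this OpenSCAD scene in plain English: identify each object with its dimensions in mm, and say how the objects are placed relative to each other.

A is a table with a 1571×983 mm rectangular top, 31 mm thick, top surface at z = 741 mm, supported by four 42×42 mm square legs, each inset 26 mm from the nearest pair of top edges, running from the floor. Four apron rails, 42 mm thick and 63 mm tall, run between adjacent legs with their top edges flush with the underside of the top and their outer faces flush with the legs' outer faces.

B is an open bookshelf. Two side panels, each 33 mm thick, 346 mm deep and 942 mm tall, stand 570 mm apart (outside-to-outside). Between them sit 4 shelves, each 26 mm thick and 346 mm deep, spanning the full gap between the sides. The bottom shelf rests on the floor (its underside at z = 0) and the clear gap between one shelf's top and the next shelf's underside is 234 mm.

The bookshelf is on top of the table.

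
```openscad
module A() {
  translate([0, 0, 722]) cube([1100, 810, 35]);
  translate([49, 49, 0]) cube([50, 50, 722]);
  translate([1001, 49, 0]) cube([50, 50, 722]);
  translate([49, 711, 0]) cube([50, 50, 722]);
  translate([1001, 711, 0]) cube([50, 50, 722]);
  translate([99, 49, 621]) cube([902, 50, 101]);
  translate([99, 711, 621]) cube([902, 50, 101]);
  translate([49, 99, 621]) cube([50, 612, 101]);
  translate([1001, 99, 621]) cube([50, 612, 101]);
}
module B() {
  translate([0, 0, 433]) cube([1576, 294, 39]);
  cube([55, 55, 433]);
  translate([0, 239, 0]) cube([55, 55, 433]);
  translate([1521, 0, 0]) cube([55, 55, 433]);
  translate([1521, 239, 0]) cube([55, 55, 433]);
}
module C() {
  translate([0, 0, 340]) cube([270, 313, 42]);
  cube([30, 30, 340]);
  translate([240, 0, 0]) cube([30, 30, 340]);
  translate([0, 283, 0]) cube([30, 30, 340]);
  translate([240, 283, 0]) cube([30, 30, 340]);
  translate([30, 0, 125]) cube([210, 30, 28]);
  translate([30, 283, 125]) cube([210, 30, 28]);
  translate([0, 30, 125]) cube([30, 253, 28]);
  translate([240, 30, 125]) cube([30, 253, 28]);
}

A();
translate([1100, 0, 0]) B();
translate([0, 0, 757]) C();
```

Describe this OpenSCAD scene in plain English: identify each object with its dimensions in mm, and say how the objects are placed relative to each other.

A is a rectangular dining table. The top is 1100×810×35 mm with its upper surface at z = 757 mm. It stands on four 50×50 mm square legs, each inset 49 mm from the nearest pair of top edges, running from the floor to the underside of the top. Four apron rails, 50 mm thick and 101 mm tall, run between adjacent legs with their top edges flush with the underside of the top and their outer faces flush with the legs' outer faces.

B is a long wooden bench with a 1576 mm (x) × 294 mm (y) seat, 39 mm thick, its top surface 472 mm above the floor. Four 55 mm square legs at the seat corners, flush with the edges, run from z = 0 to the seat underside.

C is a simple wooden stool: a rectangular seat 270 mm (x) by 313 mm (y), 42 mm thick, top face at z = 382 mm, on four square legs, each 30×30 mm in cross-section. The legs rest on z = 0, each flush with a corner of the seat. Four stretchers, 30 mm wide and 28 mm tall, connect adjacent legs with their undersides at z = 125 mm, each running between the inner faces of the legs it joins and aligned with the legs' outer faces on the other axis.

The bench is against the table's +x side, with their −y faces flush. The stool is on top of the table.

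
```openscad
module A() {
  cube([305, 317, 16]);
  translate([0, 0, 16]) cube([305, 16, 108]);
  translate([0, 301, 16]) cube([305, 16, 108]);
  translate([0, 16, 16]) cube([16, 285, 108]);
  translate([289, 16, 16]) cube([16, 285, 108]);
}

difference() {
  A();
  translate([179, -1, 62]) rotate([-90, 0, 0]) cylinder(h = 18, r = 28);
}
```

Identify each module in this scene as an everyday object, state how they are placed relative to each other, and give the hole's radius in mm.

The subtracted cylinder has r = 28 mm.

A is an open box. The open box has a circular hole through its front wall. The hole's radius is 28 mm.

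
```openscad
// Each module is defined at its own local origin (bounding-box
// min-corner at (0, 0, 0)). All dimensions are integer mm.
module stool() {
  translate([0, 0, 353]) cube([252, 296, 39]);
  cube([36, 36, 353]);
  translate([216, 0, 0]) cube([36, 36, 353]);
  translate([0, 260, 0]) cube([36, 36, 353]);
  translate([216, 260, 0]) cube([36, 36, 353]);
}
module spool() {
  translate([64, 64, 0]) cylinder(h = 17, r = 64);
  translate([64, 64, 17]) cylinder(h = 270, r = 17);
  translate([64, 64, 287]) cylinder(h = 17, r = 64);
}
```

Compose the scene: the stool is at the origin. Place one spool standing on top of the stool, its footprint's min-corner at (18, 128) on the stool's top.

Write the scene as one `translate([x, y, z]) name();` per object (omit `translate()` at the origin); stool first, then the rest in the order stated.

stool();
translate([18, 128, 392]) spool();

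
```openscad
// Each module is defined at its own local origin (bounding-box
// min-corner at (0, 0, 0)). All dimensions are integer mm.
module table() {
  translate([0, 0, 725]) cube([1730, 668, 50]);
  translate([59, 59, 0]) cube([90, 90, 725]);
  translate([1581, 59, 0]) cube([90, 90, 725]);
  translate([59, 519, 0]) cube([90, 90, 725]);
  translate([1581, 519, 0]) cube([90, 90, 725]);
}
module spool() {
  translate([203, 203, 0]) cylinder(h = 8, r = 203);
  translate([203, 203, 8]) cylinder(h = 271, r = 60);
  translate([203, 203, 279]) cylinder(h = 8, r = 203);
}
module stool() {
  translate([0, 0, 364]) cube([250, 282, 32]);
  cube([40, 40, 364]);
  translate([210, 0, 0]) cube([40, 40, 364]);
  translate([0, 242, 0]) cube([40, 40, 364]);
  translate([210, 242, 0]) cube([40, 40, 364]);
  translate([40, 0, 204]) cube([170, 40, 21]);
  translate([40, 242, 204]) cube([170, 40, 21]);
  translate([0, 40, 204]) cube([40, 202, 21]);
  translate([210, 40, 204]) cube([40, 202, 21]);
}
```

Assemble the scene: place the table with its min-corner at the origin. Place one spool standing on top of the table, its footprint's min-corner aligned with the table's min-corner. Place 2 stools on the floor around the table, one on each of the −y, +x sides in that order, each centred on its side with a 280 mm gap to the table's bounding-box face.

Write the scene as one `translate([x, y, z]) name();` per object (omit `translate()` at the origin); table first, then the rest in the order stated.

table();
translate([0, 0, 775]) spool();
translate([740, -562, 0]) stool();
translate([2010, 193, 0]) stool();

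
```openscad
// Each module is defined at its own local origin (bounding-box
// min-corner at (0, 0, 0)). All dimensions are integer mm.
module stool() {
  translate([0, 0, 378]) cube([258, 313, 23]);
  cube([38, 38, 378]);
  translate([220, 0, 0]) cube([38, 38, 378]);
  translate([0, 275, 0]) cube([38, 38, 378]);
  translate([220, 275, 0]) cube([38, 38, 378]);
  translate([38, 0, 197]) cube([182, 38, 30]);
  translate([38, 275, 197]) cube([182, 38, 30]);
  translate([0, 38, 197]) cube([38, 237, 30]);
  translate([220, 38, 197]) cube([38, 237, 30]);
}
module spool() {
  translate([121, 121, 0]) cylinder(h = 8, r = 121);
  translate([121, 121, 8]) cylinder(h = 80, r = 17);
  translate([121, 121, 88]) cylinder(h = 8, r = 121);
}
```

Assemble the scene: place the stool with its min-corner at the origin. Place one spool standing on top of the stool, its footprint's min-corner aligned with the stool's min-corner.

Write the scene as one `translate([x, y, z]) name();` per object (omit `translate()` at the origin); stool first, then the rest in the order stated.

stool();
translate([0, 0, 401]) spool();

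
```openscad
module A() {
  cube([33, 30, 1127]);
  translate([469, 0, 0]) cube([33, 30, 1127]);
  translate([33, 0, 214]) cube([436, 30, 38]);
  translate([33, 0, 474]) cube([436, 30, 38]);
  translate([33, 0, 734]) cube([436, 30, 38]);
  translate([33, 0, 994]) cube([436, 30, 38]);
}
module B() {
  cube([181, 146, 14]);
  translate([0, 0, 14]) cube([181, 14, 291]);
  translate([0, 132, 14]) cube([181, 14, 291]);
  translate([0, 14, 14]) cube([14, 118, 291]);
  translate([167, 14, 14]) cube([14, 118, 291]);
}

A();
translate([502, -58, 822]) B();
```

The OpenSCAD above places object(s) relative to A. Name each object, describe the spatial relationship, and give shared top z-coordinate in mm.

A is a ladder. B is an open box. The open box is beside the ladder with their tops flush at z = 1127. The shared top z-coordinate is 1127 mm.

Both tops at z = 1127 mm.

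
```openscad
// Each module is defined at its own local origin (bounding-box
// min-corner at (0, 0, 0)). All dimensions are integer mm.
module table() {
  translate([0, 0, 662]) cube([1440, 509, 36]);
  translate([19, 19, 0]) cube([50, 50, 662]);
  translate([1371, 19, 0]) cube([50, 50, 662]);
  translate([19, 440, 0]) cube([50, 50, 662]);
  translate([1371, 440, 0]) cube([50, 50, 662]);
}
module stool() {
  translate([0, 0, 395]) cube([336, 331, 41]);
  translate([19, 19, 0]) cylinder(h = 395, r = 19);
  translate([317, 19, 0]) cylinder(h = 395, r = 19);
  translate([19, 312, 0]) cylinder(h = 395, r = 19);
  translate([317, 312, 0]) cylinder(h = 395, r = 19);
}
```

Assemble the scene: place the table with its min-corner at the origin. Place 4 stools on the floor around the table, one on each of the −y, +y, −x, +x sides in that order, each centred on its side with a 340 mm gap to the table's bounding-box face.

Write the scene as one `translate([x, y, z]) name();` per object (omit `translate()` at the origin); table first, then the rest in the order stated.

table();
translate([552, -671, 0]) stool();
translate([552, 849, 0]) stool();
translate([-676, 89, 0]) stool();
translate([1780, 89, 0]) stool();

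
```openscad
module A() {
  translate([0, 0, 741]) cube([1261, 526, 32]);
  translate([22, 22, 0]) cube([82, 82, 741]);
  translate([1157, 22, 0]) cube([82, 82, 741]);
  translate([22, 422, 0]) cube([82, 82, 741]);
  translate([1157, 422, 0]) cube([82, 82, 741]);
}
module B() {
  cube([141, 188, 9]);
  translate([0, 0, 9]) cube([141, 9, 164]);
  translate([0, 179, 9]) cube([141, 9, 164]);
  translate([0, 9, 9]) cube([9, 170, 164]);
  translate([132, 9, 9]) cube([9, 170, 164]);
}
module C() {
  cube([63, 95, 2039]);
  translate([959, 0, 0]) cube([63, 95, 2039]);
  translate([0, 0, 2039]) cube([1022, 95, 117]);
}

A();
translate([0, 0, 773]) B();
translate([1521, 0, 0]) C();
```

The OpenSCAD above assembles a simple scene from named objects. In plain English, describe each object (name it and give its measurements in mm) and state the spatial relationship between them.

A is a rectangular dining table. The top is 1261×526×32 mm with its upper surface at z = 773 mm. It stands on four 82×82 mm square legs, each inset 22 mm from the nearest pair of top edges, running from the floor to the underside of the top.

B is an open storage box with external size 141×188×173 mm and wall thickness 9 mm (the base is also 9 mm thick). The base covers the whole footprint; the four walls stand on the base, with the y-facing walls full-width and the x-facing walls fitting between their inner faces.

C is a door frame. The clear opening is 896 mm wide and 2039 mm high. Two 63 mm wide jambs, 95 mm deep, stand either side of the opening from the floor to the top of the opening. A 117 mm thick head sits across the top of both jambs, spanning the full outside width of the frame.

The open box is on top of the table. The door frame is on the floor beside the table on its +x side.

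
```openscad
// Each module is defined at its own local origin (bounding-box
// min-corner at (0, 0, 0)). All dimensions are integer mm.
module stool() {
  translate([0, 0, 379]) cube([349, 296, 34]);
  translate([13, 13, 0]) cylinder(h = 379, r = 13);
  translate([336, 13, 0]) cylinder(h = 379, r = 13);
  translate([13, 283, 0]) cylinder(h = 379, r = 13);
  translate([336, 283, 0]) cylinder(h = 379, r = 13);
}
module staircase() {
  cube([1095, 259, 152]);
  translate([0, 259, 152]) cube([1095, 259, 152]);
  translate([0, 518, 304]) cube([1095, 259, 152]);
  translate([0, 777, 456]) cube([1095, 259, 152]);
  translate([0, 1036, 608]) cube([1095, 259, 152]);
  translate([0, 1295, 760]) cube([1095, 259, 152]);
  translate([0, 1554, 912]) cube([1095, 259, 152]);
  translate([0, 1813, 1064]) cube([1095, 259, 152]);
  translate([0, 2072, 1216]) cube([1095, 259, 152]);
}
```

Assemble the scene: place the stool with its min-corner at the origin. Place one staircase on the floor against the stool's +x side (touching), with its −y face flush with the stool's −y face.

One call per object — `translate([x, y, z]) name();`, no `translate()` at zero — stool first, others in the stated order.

stool();
translate([349, 0, 0]) staircase();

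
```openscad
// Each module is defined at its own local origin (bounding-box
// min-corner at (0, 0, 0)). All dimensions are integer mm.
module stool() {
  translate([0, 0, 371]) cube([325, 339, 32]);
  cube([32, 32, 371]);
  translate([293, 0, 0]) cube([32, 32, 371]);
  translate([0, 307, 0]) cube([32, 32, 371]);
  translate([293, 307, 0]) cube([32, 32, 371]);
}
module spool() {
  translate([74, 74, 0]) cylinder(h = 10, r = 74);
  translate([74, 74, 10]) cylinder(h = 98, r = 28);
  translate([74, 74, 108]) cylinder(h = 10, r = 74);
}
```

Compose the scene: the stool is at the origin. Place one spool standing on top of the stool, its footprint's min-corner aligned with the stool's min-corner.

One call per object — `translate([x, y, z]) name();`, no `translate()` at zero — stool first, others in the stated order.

stool();
translate([0, 0, 403]) spool();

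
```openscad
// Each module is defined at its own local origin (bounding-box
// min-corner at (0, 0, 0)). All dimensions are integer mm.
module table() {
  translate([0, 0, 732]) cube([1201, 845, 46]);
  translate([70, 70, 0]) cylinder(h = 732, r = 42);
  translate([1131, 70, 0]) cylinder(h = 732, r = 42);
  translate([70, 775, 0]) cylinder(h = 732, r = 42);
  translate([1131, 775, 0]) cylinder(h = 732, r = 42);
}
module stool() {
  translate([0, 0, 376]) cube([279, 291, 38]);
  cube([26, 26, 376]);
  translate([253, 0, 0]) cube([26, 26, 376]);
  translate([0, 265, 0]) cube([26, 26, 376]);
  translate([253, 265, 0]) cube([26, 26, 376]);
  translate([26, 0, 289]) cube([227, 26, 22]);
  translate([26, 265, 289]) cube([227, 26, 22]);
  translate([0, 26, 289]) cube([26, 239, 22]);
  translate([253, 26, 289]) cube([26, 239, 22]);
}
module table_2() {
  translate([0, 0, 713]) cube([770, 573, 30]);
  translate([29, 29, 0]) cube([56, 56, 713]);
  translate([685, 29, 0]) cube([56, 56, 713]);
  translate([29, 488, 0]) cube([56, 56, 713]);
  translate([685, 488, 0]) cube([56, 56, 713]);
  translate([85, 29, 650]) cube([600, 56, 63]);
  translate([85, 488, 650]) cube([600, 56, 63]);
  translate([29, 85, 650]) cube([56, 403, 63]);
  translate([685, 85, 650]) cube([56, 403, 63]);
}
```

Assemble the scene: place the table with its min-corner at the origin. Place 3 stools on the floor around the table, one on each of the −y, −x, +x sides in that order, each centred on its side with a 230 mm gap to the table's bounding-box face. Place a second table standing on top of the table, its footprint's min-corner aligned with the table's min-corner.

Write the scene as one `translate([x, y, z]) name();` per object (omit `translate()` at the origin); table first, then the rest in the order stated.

table();
translate([461, -521, 0]) stool();
translate([-509, 277, 0]) stool();
translate([1431, 277, 0]) stool();
translate([0, 0, 778]) table_2();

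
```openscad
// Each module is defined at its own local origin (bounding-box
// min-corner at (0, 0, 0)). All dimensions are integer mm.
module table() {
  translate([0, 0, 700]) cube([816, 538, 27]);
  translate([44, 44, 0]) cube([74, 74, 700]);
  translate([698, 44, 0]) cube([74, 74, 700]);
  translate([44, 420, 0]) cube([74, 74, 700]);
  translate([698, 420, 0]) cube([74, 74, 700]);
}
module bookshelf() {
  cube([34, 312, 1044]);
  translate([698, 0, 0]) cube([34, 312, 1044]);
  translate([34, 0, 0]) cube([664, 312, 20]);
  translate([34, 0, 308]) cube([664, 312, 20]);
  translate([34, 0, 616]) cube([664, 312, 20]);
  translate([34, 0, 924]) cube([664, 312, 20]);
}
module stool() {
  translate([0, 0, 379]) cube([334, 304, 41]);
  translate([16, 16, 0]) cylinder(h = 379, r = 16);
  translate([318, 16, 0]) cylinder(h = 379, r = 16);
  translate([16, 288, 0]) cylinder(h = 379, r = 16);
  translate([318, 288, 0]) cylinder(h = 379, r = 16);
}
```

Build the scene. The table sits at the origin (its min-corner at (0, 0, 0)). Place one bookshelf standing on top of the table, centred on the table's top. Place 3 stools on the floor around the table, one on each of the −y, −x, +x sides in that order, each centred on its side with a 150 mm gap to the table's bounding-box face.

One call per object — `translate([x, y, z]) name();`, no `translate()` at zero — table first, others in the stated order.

table();
translate([42, 113, 727]) bookshelf();
translate([241, -454, 0]) stool();
translate([-484, 117, 0]) stool();
translate([966, 117, 0]) stool();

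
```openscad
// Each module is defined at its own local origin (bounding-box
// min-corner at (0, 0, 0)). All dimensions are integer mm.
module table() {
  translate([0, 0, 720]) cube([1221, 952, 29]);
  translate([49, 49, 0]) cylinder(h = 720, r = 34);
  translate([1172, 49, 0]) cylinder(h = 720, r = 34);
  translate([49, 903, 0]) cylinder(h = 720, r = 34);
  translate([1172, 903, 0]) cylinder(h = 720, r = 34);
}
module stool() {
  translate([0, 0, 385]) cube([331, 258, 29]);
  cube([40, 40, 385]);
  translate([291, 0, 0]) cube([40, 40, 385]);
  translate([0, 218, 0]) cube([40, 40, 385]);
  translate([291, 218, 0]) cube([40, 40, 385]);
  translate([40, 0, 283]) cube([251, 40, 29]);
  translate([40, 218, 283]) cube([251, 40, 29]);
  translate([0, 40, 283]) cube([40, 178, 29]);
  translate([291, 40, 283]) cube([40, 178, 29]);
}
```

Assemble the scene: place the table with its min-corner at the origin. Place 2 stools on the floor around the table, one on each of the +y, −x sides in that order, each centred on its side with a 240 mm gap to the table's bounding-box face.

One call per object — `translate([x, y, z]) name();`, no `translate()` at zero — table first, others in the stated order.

table();
translate([445, 1192, 0]) stool();
translate([-571, 347, 0]) stool();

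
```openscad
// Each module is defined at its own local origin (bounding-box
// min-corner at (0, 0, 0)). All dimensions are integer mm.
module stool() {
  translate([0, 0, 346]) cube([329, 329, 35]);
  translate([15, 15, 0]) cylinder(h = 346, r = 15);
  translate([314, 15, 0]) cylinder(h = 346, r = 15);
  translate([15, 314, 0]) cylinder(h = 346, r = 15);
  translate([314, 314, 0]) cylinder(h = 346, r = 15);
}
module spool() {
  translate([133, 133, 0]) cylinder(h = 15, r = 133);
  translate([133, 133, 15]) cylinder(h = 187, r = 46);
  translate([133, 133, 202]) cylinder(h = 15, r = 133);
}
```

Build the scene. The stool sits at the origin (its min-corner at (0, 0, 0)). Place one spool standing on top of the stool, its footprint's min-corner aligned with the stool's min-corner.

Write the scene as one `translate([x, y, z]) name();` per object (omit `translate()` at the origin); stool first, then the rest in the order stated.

stool();
translate([0, 0, 381]) spool();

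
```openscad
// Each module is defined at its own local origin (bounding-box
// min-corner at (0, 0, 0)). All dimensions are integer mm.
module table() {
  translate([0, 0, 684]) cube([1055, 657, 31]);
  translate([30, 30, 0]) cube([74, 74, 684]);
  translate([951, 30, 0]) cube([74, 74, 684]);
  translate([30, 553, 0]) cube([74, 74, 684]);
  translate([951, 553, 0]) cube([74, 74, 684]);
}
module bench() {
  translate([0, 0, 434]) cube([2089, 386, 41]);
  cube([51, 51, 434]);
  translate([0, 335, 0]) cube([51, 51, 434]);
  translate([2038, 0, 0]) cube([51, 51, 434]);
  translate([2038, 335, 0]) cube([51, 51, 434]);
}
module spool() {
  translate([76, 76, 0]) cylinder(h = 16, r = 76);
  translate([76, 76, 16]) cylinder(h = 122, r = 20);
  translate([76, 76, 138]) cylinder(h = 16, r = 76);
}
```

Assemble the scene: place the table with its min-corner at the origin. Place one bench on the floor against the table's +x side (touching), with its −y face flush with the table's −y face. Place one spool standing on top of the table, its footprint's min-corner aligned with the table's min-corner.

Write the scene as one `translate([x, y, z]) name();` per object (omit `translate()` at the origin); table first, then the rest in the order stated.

table();
translate([1055, 0, 0]) bench();
translate([0, 0, 715]) spool();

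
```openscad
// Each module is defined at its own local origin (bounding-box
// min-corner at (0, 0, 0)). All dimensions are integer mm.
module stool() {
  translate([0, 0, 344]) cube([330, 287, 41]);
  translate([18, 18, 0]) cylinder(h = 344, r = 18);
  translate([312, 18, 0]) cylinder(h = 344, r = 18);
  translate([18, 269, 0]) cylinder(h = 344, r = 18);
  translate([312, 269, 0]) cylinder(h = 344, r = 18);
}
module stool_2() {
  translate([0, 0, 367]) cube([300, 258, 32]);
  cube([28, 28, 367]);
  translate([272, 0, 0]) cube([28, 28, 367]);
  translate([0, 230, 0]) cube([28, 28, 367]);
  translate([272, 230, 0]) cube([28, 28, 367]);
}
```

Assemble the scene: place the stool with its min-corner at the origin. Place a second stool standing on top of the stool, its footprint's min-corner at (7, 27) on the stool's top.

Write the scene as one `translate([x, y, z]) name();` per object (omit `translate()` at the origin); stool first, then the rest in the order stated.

stool();
translate([7, 27, 385]) stool_2();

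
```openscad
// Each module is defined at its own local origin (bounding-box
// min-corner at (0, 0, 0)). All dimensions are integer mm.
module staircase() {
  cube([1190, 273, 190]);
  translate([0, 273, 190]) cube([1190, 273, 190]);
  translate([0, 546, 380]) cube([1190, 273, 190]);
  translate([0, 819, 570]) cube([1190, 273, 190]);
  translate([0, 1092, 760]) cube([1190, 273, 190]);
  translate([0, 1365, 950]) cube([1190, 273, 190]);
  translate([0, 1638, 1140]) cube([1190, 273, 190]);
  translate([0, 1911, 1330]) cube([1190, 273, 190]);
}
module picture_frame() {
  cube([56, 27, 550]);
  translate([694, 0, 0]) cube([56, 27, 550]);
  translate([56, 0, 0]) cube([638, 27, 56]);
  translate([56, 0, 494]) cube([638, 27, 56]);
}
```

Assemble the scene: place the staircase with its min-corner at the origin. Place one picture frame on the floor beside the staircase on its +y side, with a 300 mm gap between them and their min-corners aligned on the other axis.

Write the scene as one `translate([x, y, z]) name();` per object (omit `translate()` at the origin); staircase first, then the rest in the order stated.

staircase();
translate([0, 2484, 0]) picture_frame();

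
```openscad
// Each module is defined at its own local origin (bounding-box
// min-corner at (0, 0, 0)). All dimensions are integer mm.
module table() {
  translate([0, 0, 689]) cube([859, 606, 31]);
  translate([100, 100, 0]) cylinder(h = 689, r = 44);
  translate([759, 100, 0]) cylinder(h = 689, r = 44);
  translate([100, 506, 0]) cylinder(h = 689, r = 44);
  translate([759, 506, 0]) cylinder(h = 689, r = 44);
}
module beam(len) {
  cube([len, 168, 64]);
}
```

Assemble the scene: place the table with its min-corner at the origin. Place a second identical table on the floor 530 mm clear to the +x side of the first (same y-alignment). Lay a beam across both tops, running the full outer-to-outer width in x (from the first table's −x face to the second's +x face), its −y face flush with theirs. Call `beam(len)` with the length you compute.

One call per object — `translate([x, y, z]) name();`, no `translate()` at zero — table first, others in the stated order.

table();
translate([1389, 0, 0]) table();
translate([0, 0, 720]) beam(2248);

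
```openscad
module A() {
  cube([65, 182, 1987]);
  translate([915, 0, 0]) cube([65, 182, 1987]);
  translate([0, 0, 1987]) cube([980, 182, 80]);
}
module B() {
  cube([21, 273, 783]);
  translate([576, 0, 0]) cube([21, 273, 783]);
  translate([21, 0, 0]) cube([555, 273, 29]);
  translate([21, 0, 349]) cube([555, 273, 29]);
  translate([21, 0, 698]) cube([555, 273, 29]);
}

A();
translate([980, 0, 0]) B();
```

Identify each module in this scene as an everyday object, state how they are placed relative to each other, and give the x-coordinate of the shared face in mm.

The door frame's +x face and the bookshelf's −x face are both at x = 980 mm.

A is a door frame. B is a bookshelf. The bookshelf is against the door frame's +x side, with their −y faces flush. The x-coordinate of the shared face is 980 mm.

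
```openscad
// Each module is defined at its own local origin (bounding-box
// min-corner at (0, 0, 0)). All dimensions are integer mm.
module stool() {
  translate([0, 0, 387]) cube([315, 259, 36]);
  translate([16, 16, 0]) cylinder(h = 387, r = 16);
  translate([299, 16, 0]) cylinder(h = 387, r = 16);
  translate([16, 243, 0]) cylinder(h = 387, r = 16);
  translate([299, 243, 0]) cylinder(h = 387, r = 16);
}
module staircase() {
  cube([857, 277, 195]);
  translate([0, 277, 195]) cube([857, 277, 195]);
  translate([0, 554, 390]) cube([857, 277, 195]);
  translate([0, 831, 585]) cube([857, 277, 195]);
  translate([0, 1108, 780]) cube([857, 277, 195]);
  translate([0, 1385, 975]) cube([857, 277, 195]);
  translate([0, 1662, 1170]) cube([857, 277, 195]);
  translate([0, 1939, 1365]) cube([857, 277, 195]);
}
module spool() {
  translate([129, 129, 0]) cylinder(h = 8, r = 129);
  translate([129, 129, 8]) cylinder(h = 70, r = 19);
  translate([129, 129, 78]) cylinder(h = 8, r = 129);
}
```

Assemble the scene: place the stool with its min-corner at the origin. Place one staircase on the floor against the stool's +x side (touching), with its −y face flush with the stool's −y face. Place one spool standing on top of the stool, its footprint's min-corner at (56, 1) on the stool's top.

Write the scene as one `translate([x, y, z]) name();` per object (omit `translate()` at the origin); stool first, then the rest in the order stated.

stool();
translate([315, 0, 0]) staircase();
translate([56, 1, 423]) spool();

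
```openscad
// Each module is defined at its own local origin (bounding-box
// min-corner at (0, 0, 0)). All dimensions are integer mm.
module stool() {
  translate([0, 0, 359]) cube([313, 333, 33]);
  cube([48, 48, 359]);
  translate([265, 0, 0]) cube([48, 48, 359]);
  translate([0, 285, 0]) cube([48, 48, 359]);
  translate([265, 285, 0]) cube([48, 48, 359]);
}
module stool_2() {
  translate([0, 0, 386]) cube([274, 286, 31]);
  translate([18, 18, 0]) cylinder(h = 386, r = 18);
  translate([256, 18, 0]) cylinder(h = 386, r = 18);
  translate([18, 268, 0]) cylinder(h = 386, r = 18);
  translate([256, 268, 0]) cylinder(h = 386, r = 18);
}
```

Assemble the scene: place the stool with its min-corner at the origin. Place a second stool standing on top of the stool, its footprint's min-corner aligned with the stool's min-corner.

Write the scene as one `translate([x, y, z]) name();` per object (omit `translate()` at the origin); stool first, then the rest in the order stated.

stool();
translate([0, 0, 392]) stool_2();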